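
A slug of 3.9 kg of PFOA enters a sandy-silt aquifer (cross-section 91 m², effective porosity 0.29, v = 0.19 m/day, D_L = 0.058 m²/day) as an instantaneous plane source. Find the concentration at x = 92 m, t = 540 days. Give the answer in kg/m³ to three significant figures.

For an instantaneous plane source, C(x,t) = M/(n_e·A·√(4πDt)) · exp(−(x−vt)²/(4Dt)), with n_e·A the pore (flow) area.
Plume center vt = 0.19 × 540 = 102.6 m, so the well at 92 m is 10.6 m upgradient of the peak.
√(4πDt) = 19.84 m, giving peak height M/(n_e·A·√(4πDt)) = 3.9/(0.29 × 91 × 19.84) = 0.007449 kg/m³.
(x−vt)²/(4Dt) = (-10.6)²/(4 × 0.058 × 540) = 0.8969; exp(−0.8969) = 0.4078.
C = 0.007449 × 0.4078 = 0.00304 kg/m³.

0.00304 kg/m³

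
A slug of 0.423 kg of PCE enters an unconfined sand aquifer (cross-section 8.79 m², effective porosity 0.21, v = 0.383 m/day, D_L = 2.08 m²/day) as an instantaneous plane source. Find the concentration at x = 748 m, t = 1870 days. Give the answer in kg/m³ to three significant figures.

For an instantaneous plane source, C(x,t) = M/(n_e·A·√(4πDt)) · exp(−(x−vt)²/(4Dt)), with n_e·A the pore (flow) area.
Plume center vt = 0.383 × 1870 = 716.21 m, so the well at 748 m is 31.79 m downgradient of the peak.
√(4πDt) = 221.1 m, giving peak height M/(n_e·A·√(4πDt)) = 0.423/(0.21 × 8.79 × 221.1) = 0.001036 kg/m³.
(x−vt)²/(4Dt) = (31.79)²/(4 × 2.08 × 1870) = 0.06496; exp(−0.06496) = 0.9371.
C = 0.001036 × 0.9371 = 0.000971 kg/m³.

0.000971 kg/m³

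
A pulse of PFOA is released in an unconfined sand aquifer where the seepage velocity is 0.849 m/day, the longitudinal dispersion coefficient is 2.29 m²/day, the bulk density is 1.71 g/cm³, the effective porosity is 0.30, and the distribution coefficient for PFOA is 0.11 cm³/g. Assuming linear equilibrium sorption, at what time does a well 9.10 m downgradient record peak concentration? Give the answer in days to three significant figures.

Retardation factor R = 1 + ρ_b·K_d/n = 1 + 1.71 × 0.11/0.30 = 1.627.
Sorption retards both mechanisms: v_R = v/R = 0.5218 m/day, D_R = D/R = 1.407 m²/day.
Peak time from v_R²t² + 2D_R t − x² = 0: t = (√(D_R² + v_R²x²) − D_R)/v_R².
√(D_R² + v_R²x²) = √(1.407² + 0.5218² × 9.10²) = 4.952; v_R² = 0.2723.
t = (4.952 − 1.407)/0.2723 = 13.0 days.

13.0 days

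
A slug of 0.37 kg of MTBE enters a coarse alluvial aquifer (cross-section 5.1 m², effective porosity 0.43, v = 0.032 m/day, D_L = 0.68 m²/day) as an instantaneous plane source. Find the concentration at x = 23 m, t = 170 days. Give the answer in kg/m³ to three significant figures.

For an instantaneous plane source, C(x,t) = M/(n_e·A·√(4πDt)) · exp(−(x−vt)²/(4Dt)), with n_e·A the pore (flow) area.
Plume center vt = 0.032 × 170 = 5.44 m, so the well at 23 m is 17.56 m downgradient of the peak.
√(4πDt) = 38.11 m, giving peak height M/(n_e·A·√(4πDt)) = 0.37/(0.43 × 5.1 × 38.11) = 0.004427 kg/m³.
(x−vt)²/(4Dt) = (17.56)²/(4 × 0.68 × 170) = 0.6669; exp(−0.6669) = 0.5133.
C = 0.004427 × 0.5133 = 0.00227 kg/m³.

0.00227 kg/m³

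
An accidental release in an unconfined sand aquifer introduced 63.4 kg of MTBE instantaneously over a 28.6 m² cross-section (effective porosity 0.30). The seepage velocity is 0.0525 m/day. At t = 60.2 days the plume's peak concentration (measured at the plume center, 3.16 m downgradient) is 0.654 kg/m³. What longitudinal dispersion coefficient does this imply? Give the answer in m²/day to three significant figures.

0.169 m²/day

At the plume center C_max = M/(n_e·A·√(4πDt)), so D = M²/(4πt·(n_e·A·C_max)²).
n_e·A·C_max = 0.30 × 28.6 × 0.654 = 5.611 kg/m.
D = 63.4²/(4π × 60.2 × 5.611²) = 0.169 m²/day.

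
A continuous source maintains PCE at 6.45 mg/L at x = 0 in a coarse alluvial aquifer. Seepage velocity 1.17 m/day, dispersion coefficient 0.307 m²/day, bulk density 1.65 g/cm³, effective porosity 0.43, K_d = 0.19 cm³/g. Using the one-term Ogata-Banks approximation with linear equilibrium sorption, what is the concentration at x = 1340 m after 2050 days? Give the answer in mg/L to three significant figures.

6.19 mg/L

Retardation factor R = 1 + ρ_b·K_d/n = 1 + 1.65 × 0.19/0.43 = 1.729.
Sorption retards both mechanisms: v_R = v/R = 0.6767 m/day, D_R = D/R = 0.1776 m²/day.
v_R·t = 0.6767 × 2050 = 1387.235 m; 2√(D_R t) = 38.16 m; argument = (1340 − 1387.235)/38.16 = -1.238.
C = C₀ × ½·erfc(-1.238) = 6.45 × 0.9600 = 6.19 mg/L.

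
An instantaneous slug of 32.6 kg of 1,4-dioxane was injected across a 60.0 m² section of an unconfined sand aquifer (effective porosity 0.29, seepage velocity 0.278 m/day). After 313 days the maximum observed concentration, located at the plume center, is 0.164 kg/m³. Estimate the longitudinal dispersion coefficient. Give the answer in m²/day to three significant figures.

At the plume center C_max = M/(n_e·A·√(4πDt)), so D = M²/(4πt·(n_e·A·C_max)²).
n_e·A·C_max = 0.29 × 60.0 × 0.164 = 2.854 kg/m.
D = 32.6²/(4π × 313 × 2.854²) = 0.0332 m²/day.

0.0332 m²/day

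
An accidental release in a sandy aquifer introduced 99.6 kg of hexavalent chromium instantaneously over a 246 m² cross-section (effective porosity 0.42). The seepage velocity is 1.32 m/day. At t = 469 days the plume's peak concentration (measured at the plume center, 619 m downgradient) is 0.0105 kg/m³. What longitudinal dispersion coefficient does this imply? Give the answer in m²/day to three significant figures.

1.43 m²/day

At the plume center C_max = M/(n_e·A·√(4πDt)), so D = M²/(4πt·(n_e·A·C_max)²).
n_e·A·C_max = 0.42 × 246 × 0.0105 = 1.085 kg/m.
D = 99.6²/(4π × 469 × 1.085²) = 1.43 m²/day.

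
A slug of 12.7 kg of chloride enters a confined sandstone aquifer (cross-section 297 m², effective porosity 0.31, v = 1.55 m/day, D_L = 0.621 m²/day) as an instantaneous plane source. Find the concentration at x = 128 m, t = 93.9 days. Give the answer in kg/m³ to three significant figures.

For an instantaneous plane source, C(x,t) = M/(n_e·A·√(4πDt)) · exp(−(x−vt)²/(4Dt)), with n_e·A the pore (flow) area.
Plume center vt = 1.55 × 93.9 = 145.545 m, so the well at 128 m is 17.545 m upgradient of the peak.
√(4πDt) = 27.07 m, giving peak height M/(n_e·A·√(4πDt)) = 12.7/(0.31 × 297 × 27.07) = 0.005096 kg/m³.
(x−vt)²/(4Dt) = (-17.545)²/(4 × 0.621 × 93.9) = 1.320; exp(−1.320) = 0.2671.
C = 0.005096 × 0.2671 = 0.00136 kg/m³.

0.00136 kg/m³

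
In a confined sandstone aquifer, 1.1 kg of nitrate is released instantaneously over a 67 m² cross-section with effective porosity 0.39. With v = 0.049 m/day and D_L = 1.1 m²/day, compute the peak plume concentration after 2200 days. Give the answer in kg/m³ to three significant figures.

The peak of an instantaneous 1D plume sits at x = vt; there the Gaussian factor is 1 and C_max = M/(n_e·A·√(4πDt)), where n_e·A is the pore area the mass is dissolved in.
√(4πDt) = √(4π × 1.1 × 2200) = 174.4 m, so C_max = 1.1/(0.39 × 67 × 174.4) = 0.000241 kg/m³.

0.000241 kg/m³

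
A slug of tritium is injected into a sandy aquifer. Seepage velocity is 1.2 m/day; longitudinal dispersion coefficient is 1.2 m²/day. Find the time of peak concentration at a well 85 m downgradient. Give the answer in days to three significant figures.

70.0 days

For the 1D instantaneous-source solution, setting ∂C/∂t = 0 at fixed x gives v²t² + 2Dt − x² = 0, so t = (√(D² + v²x²) − D)/v².
√(D² + v²x²) = √(1.2² + 1.2² × 85²) = 102.0; v² = 1.44.
t = (102.0 − 1.2)/1.44 = 70.0 days (vs. the pure-advection estimate x/v = 70.8 d).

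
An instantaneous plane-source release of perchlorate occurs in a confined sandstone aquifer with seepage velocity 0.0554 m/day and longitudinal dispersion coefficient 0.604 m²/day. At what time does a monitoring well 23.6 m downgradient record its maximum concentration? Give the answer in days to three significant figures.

272 days

For the 1D instantaneous-source solution, setting ∂C/∂t = 0 at fixed x gives v²t² + 2Dt − x² = 0, so t = (√(D² + v²x²) − D)/v².
√(D² + v²x²) = √(0.604² + 0.0554² × 23.6²) = 1.440; v² = 0.00306916.
t = (1.440 − 0.604)/0.00306916 = 272 days (vs. the pure-advection estimate x/v = 426 d).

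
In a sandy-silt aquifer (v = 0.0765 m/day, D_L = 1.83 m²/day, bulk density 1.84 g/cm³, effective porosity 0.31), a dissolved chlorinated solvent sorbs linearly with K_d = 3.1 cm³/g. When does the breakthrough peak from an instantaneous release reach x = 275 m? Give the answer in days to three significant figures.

Retardation factor R = 1 + ρ_b·K_d/n = 1 + 1.84 × 3.1/0.31 = 19.40.
Sorption retards both mechanisms: v_R = v/R = 0.003943 m/day, D_R = D/R = 0.09433 m²/day.
Peak time from v_R²t² + 2D_R t − x² = 0: t = (√(D_R² + v_R²x²) − D_R)/v_R².
√(D_R² + v_R²x²) = √(0.09433² + 0.003943² × 275²) = 1.088; v_R² = 1.555e-05.
t = (1.088 − 0.09433)/1.555e-05 = 63900 days.

63900 days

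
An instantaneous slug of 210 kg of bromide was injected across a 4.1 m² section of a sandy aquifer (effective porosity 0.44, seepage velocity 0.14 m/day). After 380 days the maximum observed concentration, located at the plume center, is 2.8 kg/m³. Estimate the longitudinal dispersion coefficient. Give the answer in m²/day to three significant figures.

At the plume center C_max = M/(n_e·A·√(4πDt)), so D = M²/(4πt·(n_e·A·C_max)²).
n_e·A·C_max = 0.44 × 4.1 × 2.8 = 5.051 kg/m.
D = 210²/(4π × 380 × 5.051²) = 0.362 m²/day.

0.362 m²/day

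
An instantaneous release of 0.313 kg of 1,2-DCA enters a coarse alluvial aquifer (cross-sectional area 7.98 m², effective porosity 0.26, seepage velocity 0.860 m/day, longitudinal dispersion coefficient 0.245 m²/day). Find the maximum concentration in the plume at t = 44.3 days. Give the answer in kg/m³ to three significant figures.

0.0129 kg/m³

The peak of an instantaneous 1D plume sits at x = vt; there the Gaussian factor is 1 and C_max = M/(n_e·A·√(4πDt)), where n_e·A is the pore area the mass is dissolved in.
√(4πDt) = √(4π × 0.245 × 44.3) = 11.68 m, so C_max = 0.313/(0.26 × 7.98 × 11.68) = 0.0129 kg/m³.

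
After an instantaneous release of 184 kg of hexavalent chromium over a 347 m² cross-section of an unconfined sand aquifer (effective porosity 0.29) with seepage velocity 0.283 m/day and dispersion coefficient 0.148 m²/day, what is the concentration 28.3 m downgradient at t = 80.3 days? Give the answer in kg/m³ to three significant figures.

0.0778 kg/m³

For an instantaneous plane source, C(x,t) = M/(n_e·A·√(4πDt)) · exp(−(x−vt)²/(4Dt)), with n_e·A the pore (flow) area.
Plume center vt = 0.283 × 80.3 = 22.7249 m, so the well at 28.3 m is 5.5751 m downgradient of the peak.
√(4πDt) = 12.22 m, giving peak height M/(n_e·A·√(4πDt)) = 184/(0.29 × 347 × 12.22) = 0.1496 kg/m³.
(x−vt)²/(4Dt) = (5.5751)²/(4 × 0.148 × 80.3) = 0.6538; exp(−0.6538) = 0.5201.
C = 0.1496 × 0.5201 = 0.0778 kg/m³.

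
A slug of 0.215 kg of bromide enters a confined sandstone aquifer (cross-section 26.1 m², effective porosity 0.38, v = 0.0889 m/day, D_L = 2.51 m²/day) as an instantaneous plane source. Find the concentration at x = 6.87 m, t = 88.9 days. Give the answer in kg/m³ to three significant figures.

0.000409 kg/m³

For an instantaneous plane source, C(x,t) = M/(n_e·A·√(4πDt)) · exp(−(x−vt)²/(4Dt)), with n_e·A the pore (flow) area.
Plume center vt = 0.0889 × 88.9 = 7.90321 m, so the well at 6.87 m is 1.03321 m upgradient of the peak.
√(4πDt) = 52.95 m, giving peak height M/(n_e·A·√(4πDt)) = 0.215/(0.38 × 26.1 × 52.95) = 0.0004094 kg/m³.
(x−vt)²/(4Dt) = (-1.03321)²/(4 × 2.51 × 88.9) = 0.001196; exp(−0.001196) = 0.9988.
C = 0.0004094 × 0.9988 = 0.000409 kg/m³.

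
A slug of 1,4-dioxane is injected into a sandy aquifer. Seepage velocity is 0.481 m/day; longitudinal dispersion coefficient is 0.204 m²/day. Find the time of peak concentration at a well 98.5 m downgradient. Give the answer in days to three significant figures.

204 days

For the 1D instantaneous-source solution, setting ∂C/∂t = 0 at fixed x gives v²t² + 2Dt − x² = 0, so t = (√(D² + v²x²) − D)/v².
√(D² + v²x²) = √(0.204² + 0.481² × 98.5²) = 47.38; v² = 0.231361.
t = (47.38 − 0.204)/0.231361 = 204 days (vs. the pure-advection estimate x/v = 205 d).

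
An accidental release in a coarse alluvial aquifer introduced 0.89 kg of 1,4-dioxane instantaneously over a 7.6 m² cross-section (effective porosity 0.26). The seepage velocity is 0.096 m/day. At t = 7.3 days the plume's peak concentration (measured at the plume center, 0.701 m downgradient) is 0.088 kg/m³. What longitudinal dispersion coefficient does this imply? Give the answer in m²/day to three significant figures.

At the plume center C_max = M/(n_e·A·√(4πDt)), so D = M²/(4πt·(n_e·A·C_max)²).
n_e·A·C_max = 0.26 × 7.6 × 0.088 = 0.1739 kg/m.
D = 0.89²/(4π × 7.3 × 0.1739²) = 0.286 m²/day.

0.286 m²/day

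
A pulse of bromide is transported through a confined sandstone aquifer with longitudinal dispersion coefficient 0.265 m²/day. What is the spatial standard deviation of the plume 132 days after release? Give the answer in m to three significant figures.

8.36 m

Dispersive spreading gives a Gaussian with σ² = 2Dt; advection only shifts the center.
σ = √(2 × 0.265 × 132) = 8.36 m.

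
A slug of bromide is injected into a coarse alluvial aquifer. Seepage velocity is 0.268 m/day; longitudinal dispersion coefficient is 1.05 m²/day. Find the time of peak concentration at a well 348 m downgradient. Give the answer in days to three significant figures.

1280 days

For the 1D instantaneous-source solution, setting ∂C/∂t = 0 at fixed x gives v²t² + 2Dt − x² = 0, so t = (√(D² + v²x²) − D)/v².
√(D² + v²x²) = √(1.05² + 0.268² × 348²) = 93.27; v² = 0.071824.
t = (93.27 − 1.05)/0.071824 = 1280 days (vs. the pure-advection estimate x/v = 1300 d).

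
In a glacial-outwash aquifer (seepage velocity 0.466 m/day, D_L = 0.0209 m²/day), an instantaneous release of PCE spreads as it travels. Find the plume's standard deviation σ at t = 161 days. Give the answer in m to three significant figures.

2.59 m

Dispersive spreading gives a Gaussian with σ² = 2Dt; advection only shifts the center.
σ = √(2 × 0.0209 × 161) = 2.59 m.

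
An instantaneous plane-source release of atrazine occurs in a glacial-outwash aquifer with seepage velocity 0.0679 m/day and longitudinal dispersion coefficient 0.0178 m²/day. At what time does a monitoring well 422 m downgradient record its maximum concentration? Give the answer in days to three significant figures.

6210 days

For the 1D instantaneous-source solution, setting ∂C/∂t = 0 at fixed x gives v²t² + 2Dt − x² = 0, so t = (√(D² + v²x²) − D)/v².
√(D² + v²x²) = √(0.0178² + 0.0679² × 422²) = 28.65; v² = 0.00461041.
t = (28.65 − 0.0178)/0.00461041 = 6210 days (vs. the pure-advection estimate x/v = 6220 d).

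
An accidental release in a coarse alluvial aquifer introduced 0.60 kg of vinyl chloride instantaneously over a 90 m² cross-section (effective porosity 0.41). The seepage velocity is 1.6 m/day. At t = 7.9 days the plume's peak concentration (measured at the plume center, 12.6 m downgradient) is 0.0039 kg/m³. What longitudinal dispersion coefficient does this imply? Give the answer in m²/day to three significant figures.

At the plume center C_max = M/(n_e·A·√(4πDt)), so D = M²/(4πt·(n_e·A·C_max)²).
n_e·A·C_max = 0.41 × 90 × 0.0039 = 0.1439 kg/m.
D = 0.60²/(4π × 7.9 × 0.1439²) = 0.175 m²/day.

0.175 m²/day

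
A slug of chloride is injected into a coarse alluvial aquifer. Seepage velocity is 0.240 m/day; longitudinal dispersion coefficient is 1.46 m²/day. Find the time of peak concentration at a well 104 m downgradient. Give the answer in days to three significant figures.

For the 1D instantaneous-source solution, setting ∂C/∂t = 0 at fixed x gives v²t² + 2Dt − x² = 0, so t = (√(D² + v²x²) − D)/v².
√(D² + v²x²) = √(1.46² + 0.240² × 104²) = 25.00; v² = 0.0576.
t = (25.00 − 1.46)/0.0576 = 409 days (vs. the pure-advection estimate x/v = 433 d).

409 days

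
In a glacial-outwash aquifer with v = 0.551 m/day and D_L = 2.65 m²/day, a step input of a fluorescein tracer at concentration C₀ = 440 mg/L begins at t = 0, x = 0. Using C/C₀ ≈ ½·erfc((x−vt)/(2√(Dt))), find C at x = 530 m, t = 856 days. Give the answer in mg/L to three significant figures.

For a continuous step input, C/C₀ ≈ ½·erfc((x−vt)/(2√(Dt))).
vt = 0.551 × 856 = 471.656 m and 2√(Dt) = 2√(2.65 × 856) = 95.26 m.
Argument (x−vt)/(2√(Dt)) = (530 − 471.656)/95.26 = 0.6125; ½·erfc(0.6125) = 0.1932.
C = 440 × 0.1932 = 85.0 mg/L.

85.0 mg/L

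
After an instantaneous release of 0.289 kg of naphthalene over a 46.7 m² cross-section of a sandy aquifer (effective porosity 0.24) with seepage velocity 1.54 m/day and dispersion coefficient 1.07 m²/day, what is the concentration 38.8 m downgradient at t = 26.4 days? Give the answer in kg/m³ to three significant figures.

For an instantaneous plane source, C(x,t) = M/(n_e·A·√(4πDt)) · exp(−(x−vt)²/(4Dt)), with n_e·A the pore (flow) area.
Plume center vt = 1.54 × 26.4 = 40.656 m, so the well at 38.8 m is 1.856 m upgradient of the peak.
√(4πDt) = 18.84 m, giving peak height M/(n_e·A·√(4πDt)) = 0.289/(0.24 × 46.7 × 18.84) = 0.001369 kg/m³.
(x−vt)²/(4Dt) = (-1.856)²/(4 × 1.07 × 26.4) = 0.03049; exp(−0.03049) = 0.9700.
C = 0.001369 × 0.9700 = 0.00133 kg/m³.

0.00133 kg/m³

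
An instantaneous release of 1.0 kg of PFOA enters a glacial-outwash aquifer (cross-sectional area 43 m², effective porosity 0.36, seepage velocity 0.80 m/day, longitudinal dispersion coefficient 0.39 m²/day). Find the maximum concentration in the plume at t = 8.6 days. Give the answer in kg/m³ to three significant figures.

The peak of an instantaneous 1D plume sits at x = vt; there the Gaussian factor is 1 and C_max = M/(n_e·A·√(4πDt)), where n_e·A is the pore area the mass is dissolved in.
√(4πDt) = √(4π × 0.39 × 8.6) = 6.492 m, so C_max = 1.0/(0.36 × 43 × 6.492) = 0.00995 kg/m³.

0.00995 kg/m³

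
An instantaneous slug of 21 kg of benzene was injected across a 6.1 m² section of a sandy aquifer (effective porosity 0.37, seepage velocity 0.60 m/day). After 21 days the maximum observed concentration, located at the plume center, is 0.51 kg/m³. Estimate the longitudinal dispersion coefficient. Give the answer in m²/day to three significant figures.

1.26 m²/day

At the plume center C_max = M/(n_e·A·√(4πDt)), so D = M²/(4πt·(n_e·A·C_max)²).
n_e·A·C_max = 0.37 × 6.1 × 0.51 = 1.151 kg/m.
D = 21²/(4π × 21 × 1.151²) = 1.26 m²/day.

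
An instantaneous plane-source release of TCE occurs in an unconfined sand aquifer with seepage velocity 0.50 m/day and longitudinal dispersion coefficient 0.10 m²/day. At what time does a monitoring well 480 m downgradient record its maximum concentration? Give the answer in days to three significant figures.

960 days

For the 1D instantaneous-source solution, setting ∂C/∂t = 0 at fixed x gives v²t² + 2Dt − x² = 0, so t = (√(D² + v²x²) − D)/v².
√(D² + v²x²) = √(0.10² + 0.50² × 480²) = 240.0; v² = 0.25.
t = (240.0 − 0.10)/0.25 = 960 days (vs. the pure-advection estimate x/v = 960 d).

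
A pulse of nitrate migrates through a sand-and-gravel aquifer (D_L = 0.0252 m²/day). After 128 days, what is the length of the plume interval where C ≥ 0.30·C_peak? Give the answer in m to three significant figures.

7.88 m

The plume is Gaussian with σ = √(2Dt) = √(2 × 0.0252 × 128) = 2.540 m.
C/C_peak = exp(−Δx²/(2σ²)) = 0.30 ⇒ Δx = σ·√(−2 ln 0.30) = 2.540 × 1.552 = 3.942 m.
Width = 2Δx = 7.88 m.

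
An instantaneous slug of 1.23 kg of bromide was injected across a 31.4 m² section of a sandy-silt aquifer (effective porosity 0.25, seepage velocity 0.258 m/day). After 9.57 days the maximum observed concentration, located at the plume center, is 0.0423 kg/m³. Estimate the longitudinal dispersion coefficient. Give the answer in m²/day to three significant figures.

At the plume center C_max = M/(n_e·A·√(4πDt)), so D = M²/(4πt·(n_e·A·C_max)²).
n_e·A·C_max = 0.25 × 31.4 × 0.0423 = 0.3321 kg/m.
D = 1.23²/(4π × 9.57 × 0.3321²) = 0.114 m²/day.

0.114 m²/day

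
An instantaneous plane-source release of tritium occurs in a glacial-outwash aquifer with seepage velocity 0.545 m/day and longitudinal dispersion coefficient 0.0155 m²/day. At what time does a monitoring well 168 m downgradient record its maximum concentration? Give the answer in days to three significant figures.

For the 1D instantaneous-source solution, setting ∂C/∂t = 0 at fixed x gives v²t² + 2Dt − x² = 0, so t = (√(D² + v²x²) − D)/v².
√(D² + v²x²) = √(0.0155² + 0.545² × 168²) = 91.56; v² = 0.297025.
t = (91.56 − 0.0155)/0.297025 = 308 days (vs. the pure-advection estimate x/v = 308 d).

308 days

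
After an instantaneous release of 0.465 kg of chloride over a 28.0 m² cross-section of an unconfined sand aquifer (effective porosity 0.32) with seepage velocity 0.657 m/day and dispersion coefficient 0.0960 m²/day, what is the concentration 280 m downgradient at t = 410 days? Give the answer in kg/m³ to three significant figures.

For an instantaneous plane source, C(x,t) = M/(n_e·A·√(4πDt)) · exp(−(x−vt)²/(4Dt)), with n_e·A the pore (flow) area.
Plume center vt = 0.657 × 410 = 269.37 m, so the well at 280 m is 10.63 m downgradient of the peak.
√(4πDt) = 22.24 m, giving peak height M/(n_e·A·√(4πDt)) = 0.465/(0.32 × 28.0 × 22.24) = 0.002334 kg/m³.
(x−vt)²/(4Dt) = (10.63)²/(4 × 0.0960 × 410) = 0.7177; exp(−0.7177) = 0.4879.
C = 0.002334 × 0.4879 = 0.00114 kg/m³.

0.00114 kg/m³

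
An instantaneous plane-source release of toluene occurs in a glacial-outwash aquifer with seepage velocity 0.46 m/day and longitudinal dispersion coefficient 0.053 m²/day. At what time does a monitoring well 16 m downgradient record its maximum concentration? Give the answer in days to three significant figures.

For the 1D instantaneous-source solution, setting ∂C/∂t = 0 at fixed x gives v²t² + 2Dt − x² = 0, so t = (√(D² + v²x²) − D)/v².
√(D² + v²x²) = √(0.053² + 0.46² × 16²) = 7.360; v² = 0.2116.
t = (7.360 − 0.053)/0.2116 = 34.5 days (vs. the pure-advection estimate x/v = 34.8 d).

34.5 days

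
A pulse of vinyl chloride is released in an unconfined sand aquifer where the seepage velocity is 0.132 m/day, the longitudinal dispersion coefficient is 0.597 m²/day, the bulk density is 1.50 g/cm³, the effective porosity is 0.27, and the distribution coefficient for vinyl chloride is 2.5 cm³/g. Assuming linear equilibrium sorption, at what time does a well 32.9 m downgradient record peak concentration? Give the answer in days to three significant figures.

3240 days

Retardation factor R = 1 + ρ_b·K_d/n = 1 + 1.50 × 2.5/0.27 = 14.89.
Sorption retards both mechanisms: v_R = v/R = 0.008865 m/day, D_R = D/R = 0.04009 m²/day.
Peak time from v_R²t² + 2D_R t − x² = 0: t = (√(D_R² + v_R²x²) − D_R)/v_R².
√(D_R² + v_R²x²) = √(0.04009² + 0.008865² × 32.9²) = 0.2944; v_R² = 7.859e-05.
t = (0.2944 − 0.04009)/7.859e-05 = 3240 days.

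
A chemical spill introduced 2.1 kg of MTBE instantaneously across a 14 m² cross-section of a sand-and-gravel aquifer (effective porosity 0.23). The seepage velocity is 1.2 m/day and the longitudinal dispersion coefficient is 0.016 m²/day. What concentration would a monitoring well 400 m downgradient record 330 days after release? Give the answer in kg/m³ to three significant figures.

For an instantaneous plane source, C(x,t) = M/(n_e·A·√(4πDt)) · exp(−(x−vt)²/(4Dt)), with n_e·A the pore (flow) area.
Plume center vt = 1.2 × 330 = 396 m, so the well at 400 m is 4 m downgradient of the peak.
√(4πDt) = 8.146 m, giving peak height M/(n_e·A·√(4πDt)) = 2.1/(0.23 × 14 × 8.146) = 0.08006 kg/m³.
(x−vt)²/(4Dt) = (4)²/(4 × 0.016 × 330) = 0.7576; exp(−0.7576) = 0.4688.
C = 0.08006 × 0.4688 = 0.0375 kg/m³.

0.0375 kg/m³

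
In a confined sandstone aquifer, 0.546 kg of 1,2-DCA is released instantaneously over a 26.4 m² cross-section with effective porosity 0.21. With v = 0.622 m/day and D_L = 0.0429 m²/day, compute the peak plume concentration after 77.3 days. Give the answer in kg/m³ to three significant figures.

0.0153 kg/m³

The peak of an instantaneous 1D plume sits at x = vt; there the Gaussian factor is 1 and C_max = M/(n_e·A·√(4πDt)), where n_e·A is the pore area the mass is dissolved in.
√(4πDt) = √(4π × 0.0429 × 77.3) = 6.455 m, so C_max = 0.546/(0.21 × 26.4 × 6.455) = 0.0153 kg/m³.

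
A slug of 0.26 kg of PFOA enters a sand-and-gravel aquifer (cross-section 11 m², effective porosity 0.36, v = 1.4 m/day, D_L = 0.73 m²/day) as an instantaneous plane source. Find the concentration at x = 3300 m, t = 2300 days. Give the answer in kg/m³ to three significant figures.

For an instantaneous plane source, C(x,t) = M/(n_e·A·√(4πDt)) · exp(−(x−vt)²/(4Dt)), with n_e·A the pore (flow) area.
Plume center vt = 1.4 × 2300 = 3220 m, so the well at 3300 m is 80 m downgradient of the peak.
√(4πDt) = 145.3 m, giving peak height M/(n_e·A·√(4πDt)) = 0.26/(0.36 × 11 × 145.3) = 0.0004519 kg/m³.
(x−vt)²/(4Dt) = (80)²/(4 × 0.73 × 2300) = 0.9529; exp(−0.9529) = 0.3856.
C = 0.0004519 × 0.3856 = 0.000174 kg/m³.

0.000174 kg/m³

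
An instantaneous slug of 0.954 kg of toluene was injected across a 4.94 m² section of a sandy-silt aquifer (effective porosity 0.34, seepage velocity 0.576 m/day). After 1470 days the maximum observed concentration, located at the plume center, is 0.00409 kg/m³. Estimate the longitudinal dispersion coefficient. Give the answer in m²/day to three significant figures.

1.04 m²/day

At the plume center C_max = M/(n_e·A·√(4πDt)), so D = M²/(4πt·(n_e·A·C_max)²).
n_e·A·C_max = 0.34 × 4.94 × 0.00409 = 0.006870 kg/m.
D = 0.954²/(4π × 1470 × 0.006870²) = 1.04 m²/day.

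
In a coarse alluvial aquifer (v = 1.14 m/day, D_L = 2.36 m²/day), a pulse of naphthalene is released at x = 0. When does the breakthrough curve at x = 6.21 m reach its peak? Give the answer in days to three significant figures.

For the 1D instantaneous-source solution, setting ∂C/∂t = 0 at fixed x gives v²t² + 2Dt − x² = 0, so t = (√(D² + v²x²) − D)/v².
√(D² + v²x²) = √(2.36² + 1.14² × 6.21²) = 7.462; v² = 1.2996.
t = (7.462 − 2.36)/1.2996 = 3.93 days (vs. the pure-advection estimate x/v = 5.45 d).

3.93 days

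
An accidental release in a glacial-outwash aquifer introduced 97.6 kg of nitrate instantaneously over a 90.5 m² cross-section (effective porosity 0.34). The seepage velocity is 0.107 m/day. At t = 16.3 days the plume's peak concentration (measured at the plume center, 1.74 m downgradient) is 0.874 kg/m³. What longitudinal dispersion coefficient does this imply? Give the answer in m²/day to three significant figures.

At the plume center C_max = M/(n_e·A·√(4πDt)), so D = M²/(4πt·(n_e·A·C_max)²).
n_e·A·C_max = 0.34 × 90.5 × 0.874 = 26.89 kg/m.
D = 97.6²/(4π × 16.3 × 26.89²) = 0.0643 m²/day.

0.0643 m²/day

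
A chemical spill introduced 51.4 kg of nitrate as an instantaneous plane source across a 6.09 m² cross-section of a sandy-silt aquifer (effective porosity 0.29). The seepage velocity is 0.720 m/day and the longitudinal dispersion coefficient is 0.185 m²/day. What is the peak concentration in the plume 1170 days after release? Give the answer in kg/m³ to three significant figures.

0.558 kg/m³

The peak of an instantaneous 1D plume sits at x = vt; there the Gaussian factor is 1 and C_max = M/(n_e·A·√(4πDt)), where n_e·A is the pore area the mass is dissolved in.
√(4πDt) = √(4π × 0.185 × 1170) = 52.15 m, so C_max = 51.4/(0.29 × 6.09 × 52.15) = 0.558 kg/m³.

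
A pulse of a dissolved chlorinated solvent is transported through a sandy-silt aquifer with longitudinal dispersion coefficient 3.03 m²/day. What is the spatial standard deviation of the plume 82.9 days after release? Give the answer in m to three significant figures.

Dispersive spreading gives a Gaussian with σ² = 2Dt; advection only shifts the center.
σ = √(2 × 3.03 × 82.9) = 22.4 m.

22.4 m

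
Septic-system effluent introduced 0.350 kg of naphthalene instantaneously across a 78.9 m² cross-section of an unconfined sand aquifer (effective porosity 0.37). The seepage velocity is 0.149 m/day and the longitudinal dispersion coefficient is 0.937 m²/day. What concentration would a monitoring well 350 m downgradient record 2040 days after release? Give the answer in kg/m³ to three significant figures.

5.86e-05 kg/m³

For an instantaneous plane source, C(x,t) = M/(n_e·A·√(4πDt)) · exp(−(x−vt)²/(4Dt)), with n_e·A the pore (flow) area.
Plume center vt = 0.149 × 2040 = 303.96 m, so the well at 350 m is 46.04 m downgradient of the peak.
√(4πDt) = 155.0 m, giving peak height M/(n_e·A·√(4πDt)) = 0.350/(0.37 × 78.9 × 155.0) = 7.735e-05 kg/m³.
(x−vt)²/(4Dt) = (46.04)²/(4 × 0.937 × 2040) = 0.2772; exp(−0.2772) = 0.7579.
C = 7.735e-05 × 0.7579 = 5.86e-05 kg/m³.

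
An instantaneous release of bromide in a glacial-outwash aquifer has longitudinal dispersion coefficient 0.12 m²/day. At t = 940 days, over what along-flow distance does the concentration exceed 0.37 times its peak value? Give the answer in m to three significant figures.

The plume is Gaussian with σ = √(2Dt) = √(2 × 0.12 × 940) = 15.02 m.
C/C_peak = exp(−Δx²/(2σ²)) = 0.37 ⇒ Δx = σ·√(−2 ln 0.37) = 15.02 × 1.410 = 21.18 m.
Width = 2Δx = 42.4 m.

42.4 m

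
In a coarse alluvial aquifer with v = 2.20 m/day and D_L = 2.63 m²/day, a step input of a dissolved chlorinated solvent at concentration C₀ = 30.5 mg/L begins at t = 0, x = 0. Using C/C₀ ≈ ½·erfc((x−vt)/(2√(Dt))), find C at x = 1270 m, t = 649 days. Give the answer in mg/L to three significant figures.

For a continuous step input, C/C₀ ≈ ½·erfc((x−vt)/(2√(Dt))).
vt = 2.20 × 649 = 1427.8 m and 2√(Dt) = 2√(2.63 × 649) = 82.63 m.
Argument (x−vt)/(2√(Dt)) = (1270 − 1427.8)/82.63 = -1.910; ½·erfc(-1.910) = 0.9965.
C = 30.5 × 0.9965 = 30.4 mg/L.

30.4 mg/L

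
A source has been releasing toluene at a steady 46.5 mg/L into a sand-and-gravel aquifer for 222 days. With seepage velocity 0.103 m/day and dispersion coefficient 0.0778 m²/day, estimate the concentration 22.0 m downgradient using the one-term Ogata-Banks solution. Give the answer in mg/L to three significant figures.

26.0 mg/L

For a continuous step input, C/C₀ ≈ ½·erfc((x−vt)/(2√(Dt))).
vt = 0.103 × 222 = 22.866 m and 2√(Dt) = 2√(0.0778 × 222) = 8.312 m.
Argument (x−vt)/(2√(Dt)) = (22.0 − 22.866)/8.312 = -0.1042; ½·erfc(-0.1042) = 0.5586.
C = 46.5 × 0.5586 = 26.0 mg/L.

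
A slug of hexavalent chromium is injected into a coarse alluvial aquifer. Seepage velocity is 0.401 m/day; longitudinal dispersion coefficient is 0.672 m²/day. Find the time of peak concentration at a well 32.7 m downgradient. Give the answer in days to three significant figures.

77.5 days

For the 1D instantaneous-source solution, setting ∂C/∂t = 0 at fixed x gives v²t² + 2Dt − x² = 0, so t = (√(D² + v²x²) − D)/v².
√(D² + v²x²) = √(0.672² + 0.401² × 32.7²) = 13.13; v² = 0.160801.
t = (13.13 − 0.672)/0.160801 = 77.5 days (vs. the pure-advection estimate x/v = 81.5 d).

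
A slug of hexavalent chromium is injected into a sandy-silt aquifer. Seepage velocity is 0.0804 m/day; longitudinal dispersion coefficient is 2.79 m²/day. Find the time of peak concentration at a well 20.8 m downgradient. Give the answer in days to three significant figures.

For the 1D instantaneous-source solution, setting ∂C/∂t = 0 at fixed x gives v²t² + 2Dt − x² = 0, so t = (√(D² + v²x²) − D)/v².
√(D² + v²x²) = √(2.79² + 0.0804² × 20.8²) = 3.253; v² = 0.00646416.
t = (3.253 − 2.79)/0.00646416 = 71.6 days (vs. the pure-advection estimate x/v = 259 d).

71.6 days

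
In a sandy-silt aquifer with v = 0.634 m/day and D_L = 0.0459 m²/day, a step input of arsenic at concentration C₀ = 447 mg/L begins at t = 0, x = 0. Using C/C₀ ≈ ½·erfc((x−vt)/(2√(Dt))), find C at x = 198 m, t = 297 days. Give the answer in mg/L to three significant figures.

14.1 mg/L

For a continuous step input, C/C₀ ≈ ½·erfc((x−vt)/(2√(Dt))).
vt = 0.634 × 297 = 188.298 m and 2√(Dt) = 2√(0.0459 × 297) = 7.384 m.
Argument (x−vt)/(2√(Dt)) = (198 − 188.298)/7.384 = 1.314; ½·erfc(1.314) = 0.03156.
C = 447 × 0.03156 = 14.1 mg/L.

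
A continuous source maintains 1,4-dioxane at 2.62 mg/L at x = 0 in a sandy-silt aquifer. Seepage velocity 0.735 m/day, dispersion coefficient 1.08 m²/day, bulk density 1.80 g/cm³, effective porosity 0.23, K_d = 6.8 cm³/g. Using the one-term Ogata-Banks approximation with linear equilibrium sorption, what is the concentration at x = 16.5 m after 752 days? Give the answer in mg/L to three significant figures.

Retardation factor R = 1 + ρ_b·K_d/n = 1 + 1.80 × 6.8/0.23 = 54.22.
Sorption retards both mechanisms: v_R = v/R = 0.01356 m/day, D_R = D/R = 0.01992 m²/day.
v_R·t = 0.01356 × 752 = 10.19712 m; 2√(D_R t) = 7.741 m; argument = (16.5 − 10.19712)/7.741 = 0.8142.
C = C₀ × ½·erfc(0.8142) = 2.62 × 0.1248 = 0.327 mg/L.

0.327 mg/L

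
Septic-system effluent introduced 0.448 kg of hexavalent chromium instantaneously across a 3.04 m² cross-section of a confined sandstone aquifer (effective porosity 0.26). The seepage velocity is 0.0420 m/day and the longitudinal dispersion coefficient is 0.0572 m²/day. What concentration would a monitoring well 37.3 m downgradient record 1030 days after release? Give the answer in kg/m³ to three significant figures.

0.0179 kg/m³

For an instantaneous plane source, C(x,t) = M/(n_e·A·√(4πDt)) · exp(−(x−vt)²/(4Dt)), with n_e·A the pore (flow) area.
Plume center vt = 0.0420 × 1030 = 43.26 m, so the well at 37.3 m is 5.96 m upgradient of the peak.
√(4πDt) = 27.21 m, giving peak height M/(n_e·A·√(4πDt)) = 0.448/(0.26 × 3.04 × 27.21) = 0.02083 kg/m³.
(x−vt)²/(4Dt) = (-5.96)²/(4 × 0.0572 × 1030) = 0.1507; exp(−0.1507) = 0.8601.
C = 0.02083 × 0.8601 = 0.0179 kg/m³.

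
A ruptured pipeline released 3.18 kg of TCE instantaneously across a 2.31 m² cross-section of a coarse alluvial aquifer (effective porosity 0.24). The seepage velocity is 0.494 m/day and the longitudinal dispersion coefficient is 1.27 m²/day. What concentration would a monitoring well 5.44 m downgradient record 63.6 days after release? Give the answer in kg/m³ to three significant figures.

0.0223 kg/m³

For an instantaneous plane source, C(x,t) = M/(n_e·A·√(4πDt)) · exp(−(x−vt)²/(4Dt)), with n_e·A the pore (flow) area.
Plume center vt = 0.494 × 63.6 = 31.4184 m, so the well at 5.44 m is 25.9784 m upgradient of the peak.
√(4πDt) = 31.86 m, giving peak height M/(n_e·A·√(4πDt)) = 3.18/(0.24 × 2.31 × 31.86) = 0.1800 kg/m³.
(x−vt)²/(4Dt) = (-25.9784)²/(4 × 1.27 × 63.6) = 2.089; exp(−2.089) = 0.1238.
C = 0.1800 × 0.1238 = 0.0223 kg/m³.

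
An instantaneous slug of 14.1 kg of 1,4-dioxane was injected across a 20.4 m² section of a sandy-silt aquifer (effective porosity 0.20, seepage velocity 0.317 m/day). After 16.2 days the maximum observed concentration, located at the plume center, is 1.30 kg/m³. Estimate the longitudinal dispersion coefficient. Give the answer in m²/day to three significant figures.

0.0347 m²/day

At the plume center C_max = M/(n_e·A·√(4πDt)), so D = M²/(4πt·(n_e·A·C_max)²).
n_e·A·C_max = 0.20 × 20.4 × 1.30 = 5.304 kg/m.
D = 14.1²/(4π × 16.2 × 5.304²) = 0.0347 m²/day.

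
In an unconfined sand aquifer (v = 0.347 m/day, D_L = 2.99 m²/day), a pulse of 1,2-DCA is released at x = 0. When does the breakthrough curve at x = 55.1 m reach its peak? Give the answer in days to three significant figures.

For the 1D instantaneous-source solution, setting ∂C/∂t = 0 at fixed x gives v²t² + 2Dt − x² = 0, so t = (√(D² + v²x²) − D)/v².
√(D² + v²x²) = √(2.99² + 0.347² × 55.1²) = 19.35; v² = 0.120409.
t = (19.35 − 2.99)/0.120409 = 136 days (vs. the pure-advection estimate x/v = 159 d).

136 days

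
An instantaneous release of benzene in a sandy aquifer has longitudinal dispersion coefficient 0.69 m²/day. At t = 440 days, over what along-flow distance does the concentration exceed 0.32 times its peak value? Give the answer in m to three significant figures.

The plume is Gaussian with σ = √(2Dt) = √(2 × 0.69 × 440) = 24.64 m.
C/C_peak = exp(−Δx²/(2σ²)) = 0.32 ⇒ Δx = σ·√(−2 ln 0.32) = 24.64 × 1.510 = 37.21 m.
Width = 2Δx = 74.4 m.

74.4 m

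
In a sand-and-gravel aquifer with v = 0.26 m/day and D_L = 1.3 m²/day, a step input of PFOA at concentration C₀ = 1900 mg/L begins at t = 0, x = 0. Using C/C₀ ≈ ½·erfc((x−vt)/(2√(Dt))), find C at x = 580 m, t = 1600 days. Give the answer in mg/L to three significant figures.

For a continuous step input, C/C₀ ≈ ½·erfc((x−vt)/(2√(Dt))).
vt = 0.26 × 1600 = 416 m and 2√(Dt) = 2√(1.3 × 1600) = 91.21 m.
Argument (x−vt)/(2√(Dt)) = (580 − 416)/91.21 = 1.798; ½·erfc(1.798) = 0.005499.
C = 1900 × 0.005499 = 10.4 mg/L.

10.4 mg/L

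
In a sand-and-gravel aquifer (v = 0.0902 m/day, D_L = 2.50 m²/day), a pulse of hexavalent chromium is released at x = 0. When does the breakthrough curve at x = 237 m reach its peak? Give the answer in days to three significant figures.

For the 1D instantaneous-source solution, setting ∂C/∂t = 0 at fixed x gives v²t² + 2Dt − x² = 0, so t = (√(D² + v²x²) − D)/v².
√(D² + v²x²) = √(2.50² + 0.0902² × 237²) = 21.52; v² = 0.00813604.
t = (21.52 − 2.50)/0.00813604 = 2340 days (vs. the pure-advection estimate x/v = 2630 d).

2340 days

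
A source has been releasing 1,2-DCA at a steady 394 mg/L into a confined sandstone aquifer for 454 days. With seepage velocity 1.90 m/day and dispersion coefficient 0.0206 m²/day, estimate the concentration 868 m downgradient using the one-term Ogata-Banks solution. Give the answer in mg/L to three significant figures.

For a continuous step input, C/C₀ ≈ ½·erfc((x−vt)/(2√(Dt))).
vt = 1.90 × 454 = 862.6 m and 2√(Dt) = 2√(0.0206 × 454) = 6.116 m.
Argument (x−vt)/(2√(Dt)) = (868 − 862.6)/6.116 = 0.8829; ½·erfc(0.8829) = 0.1059.
C = 394 × 0.1059 = 41.7 mg/L.

41.7 mg/L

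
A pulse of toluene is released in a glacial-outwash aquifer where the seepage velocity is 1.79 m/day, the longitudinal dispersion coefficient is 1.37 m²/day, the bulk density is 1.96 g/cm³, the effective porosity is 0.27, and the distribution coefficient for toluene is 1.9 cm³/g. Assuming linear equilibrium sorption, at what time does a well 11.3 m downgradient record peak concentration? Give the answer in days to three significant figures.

Retardation factor R = 1 + ρ_b·K_d/n = 1 + 1.96 × 1.9/0.27 = 14.79.
Sorption retards both mechanisms: v_R = v/R = 0.1210 m/day, D_R = D/R = 0.09263 m²/day.
Peak time from v_R²t² + 2D_R t − x² = 0: t = (√(D_R² + v_R²x²) − D_R)/v_R².
√(D_R² + v_R²x²) = √(0.09263² + 0.1210² × 11.3²) = 1.370; v_R² = 0.01464.
t = (1.370 − 0.09263)/0.01464 = 87.3 days.

87.3 days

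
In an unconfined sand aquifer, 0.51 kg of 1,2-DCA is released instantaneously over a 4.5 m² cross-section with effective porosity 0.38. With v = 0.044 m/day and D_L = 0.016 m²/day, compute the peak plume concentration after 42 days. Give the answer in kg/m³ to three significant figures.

0.103 kg/m³

The peak of an instantaneous 1D plume sits at x = vt; there the Gaussian factor is 1 and C_max = M/(n_e·A·√(4πDt)), where n_e·A is the pore area the mass is dissolved in.
√(4πDt) = √(4π × 0.016 × 42) = 2.906 m, so C_max = 0.51/(0.38 × 4.5 × 2.906) = 0.103 kg/m³.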